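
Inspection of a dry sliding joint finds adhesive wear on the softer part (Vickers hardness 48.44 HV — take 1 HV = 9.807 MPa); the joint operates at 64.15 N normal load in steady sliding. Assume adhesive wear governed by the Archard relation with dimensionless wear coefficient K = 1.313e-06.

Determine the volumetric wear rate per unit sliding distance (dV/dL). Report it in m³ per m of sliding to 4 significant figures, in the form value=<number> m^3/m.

value=1.773e-13 m^3/m

The intermediates are displayed rounded, and the computation holds exact precision, and one last rounding: four significant digits.
Convert: Hardness H = 48.44 HV × 9.807 MPa/HV = 475.1 MPa = 4.751e+08 Pa.
In SI base units: W = 64.15 N, H = 4.751e+08 Pa, K = 1.313e-06.
Volumetric rate dV/dL = K·W/H (independent of L): 1.313e-06 · 64.15 / 4.751e+08 = 1.773e-13 m³/m.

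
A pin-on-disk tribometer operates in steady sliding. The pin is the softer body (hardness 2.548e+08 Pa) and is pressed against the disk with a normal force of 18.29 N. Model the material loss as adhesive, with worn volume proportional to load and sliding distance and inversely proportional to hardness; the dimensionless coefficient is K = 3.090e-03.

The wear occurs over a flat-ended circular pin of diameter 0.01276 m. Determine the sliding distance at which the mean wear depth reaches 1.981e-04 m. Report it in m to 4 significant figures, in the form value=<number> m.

The algebra runs at exact precision, and the intermediates are printed rounded; one last rounding, at four significant digits.
Convert: Contact area A = π·d²/4 = π·(0.01276 m)²/4 = 1.279e-04 m².
As SI base values: W = 18.29 N, H = 2.548e+08 Pa, K = 3.090e-03.
Permissible volume V_lim = h_lim·A = 1.981e-04 · 1.279e-04 = 2.533e-08 m³.
Inverting, life L = V_lim·H/(K·W) = 2.533e-08 · 2.548e+08 / (3.090e-03 · 18.29) = 114.2 m.

value=114.2 m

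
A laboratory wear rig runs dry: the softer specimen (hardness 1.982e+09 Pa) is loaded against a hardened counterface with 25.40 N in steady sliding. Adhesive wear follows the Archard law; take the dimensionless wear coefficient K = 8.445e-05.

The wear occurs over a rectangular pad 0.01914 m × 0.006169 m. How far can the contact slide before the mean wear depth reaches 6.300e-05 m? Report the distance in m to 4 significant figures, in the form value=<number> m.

value=6873 m

Intermediate values are shown rounded; each operation runs at full float precision — a lone final rounding: four significant digits.
Contact area A = 0.01914 m × 0.006169 m = 1.181e-04 m².
SI base units throughout: W = 25.40 N, H = 1.982e+09 Pa, K = 8.445e-05.
Limit volume V_lim = h_lim·A = 6.300e-05 · 1.181e-04 = 7.439e-09 m³.
Sliding life L = V_lim·H/(K·W) = 7.439e-09 · 1.982e+09 / (8.445e-05 · 25.40) = 6873 m.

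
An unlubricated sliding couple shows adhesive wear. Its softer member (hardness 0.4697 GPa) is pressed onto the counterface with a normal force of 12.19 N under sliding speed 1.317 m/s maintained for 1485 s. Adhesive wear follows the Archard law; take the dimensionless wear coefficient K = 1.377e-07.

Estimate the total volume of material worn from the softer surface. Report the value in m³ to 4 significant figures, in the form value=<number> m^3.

The algebra carries exact precision, and displayed values are rounded — one last rounding, at four significant digits.
Convert: Total distance L = v·t = 1.317 m/s × 1485 s = 1956 m.
Convert: Hardness H = 0.4697 GPa = 4.697e+08 Pa.
Working in SI base units: W = 12.19 N, H = 4.697e+08 Pa, K = 1.377e-07.
Wear volume V = K·W·L/H = 1.377e-07 · 12.19 · 1956 / 4.697e+08 = 6.989e-12 m³.

value=6.989e-12 m^3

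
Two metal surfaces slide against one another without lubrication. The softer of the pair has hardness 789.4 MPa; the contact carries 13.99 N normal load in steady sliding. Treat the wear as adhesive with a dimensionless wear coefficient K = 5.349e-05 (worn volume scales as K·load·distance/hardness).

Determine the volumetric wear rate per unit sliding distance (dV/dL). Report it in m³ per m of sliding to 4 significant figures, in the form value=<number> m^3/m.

All arithmetic maintains full precision, and quoted intermediates are rounded — one last rounding: four significant figures.
Convert: Hardness H = 789.4 MPa = 7.894e+08 Pa.
Working in SI base units: W = 13.99 N, H = 7.894e+08 Pa, K = 5.349e-05.
Wear rate dV/dL = K·W/H: 5.349e-05 · 13.99 / 7.894e+08 = 9.480e-13 m³/m.

value=9.480e-13 m^3/m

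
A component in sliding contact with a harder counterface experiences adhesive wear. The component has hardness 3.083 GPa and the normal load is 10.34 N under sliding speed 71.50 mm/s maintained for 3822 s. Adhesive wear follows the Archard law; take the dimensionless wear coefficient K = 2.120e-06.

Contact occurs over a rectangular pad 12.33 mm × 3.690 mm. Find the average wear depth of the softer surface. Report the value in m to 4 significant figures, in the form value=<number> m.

Intermediates appear rounded, and all arithmetic runs at exact precision, and rounded once at the end, at 4 significant digits.
Convert: Sliding speed v = 71.50 mm/s = 0.07150 m/s. Path length L = v·t = 0.07150 m/s × 3822 s = 273.3 m.
Convert: Hardness H = 3.083 GPa = 3.083e+09 Pa.
Convert: Pad sides 12.33 mm × 3.690 mm = 0.01233 m × 0.003690 m. Contact area A = 0.01233 m × 0.003690 m = 4.550e-05 m².
Working in SI base units: W = 10.34 N, H = 3.083e+09 Pa, K = 2.120e-06.
Volume removed: V = K·W·L/H = 2.120e-06 · 10.34 · 273.3 / 3.083e+09 = 1.943e-12 m³.
Mean wear depth h = V/A = 1.943e-12 / 4.550e-05 = 4.271e-08 m.

value=4.271e-08 m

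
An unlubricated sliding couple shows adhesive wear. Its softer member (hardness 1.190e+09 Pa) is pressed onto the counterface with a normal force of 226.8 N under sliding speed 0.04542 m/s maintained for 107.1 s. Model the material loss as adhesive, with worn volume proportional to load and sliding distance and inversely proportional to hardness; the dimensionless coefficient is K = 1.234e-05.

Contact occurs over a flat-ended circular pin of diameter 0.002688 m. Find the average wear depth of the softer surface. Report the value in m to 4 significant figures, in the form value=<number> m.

All working math holds full float precision, and the intermediates are shown rounded, and rounded just once to four significant digits.
Distance L = v·t = 0.04542 m/s × 107.1 s = 4.864 m.
Contact area A = π·d²/4 = π·(0.002688 m)²/4 = 5.675e-06 m².
In SI base units, W = 226.8 N, H = 1.190e+09 Pa, K = 1.234e-05.
Wear volume V = K·W·L/H = 1.234e-05 · 226.8 · 4.864 / 1.190e+09 = 1.144e-11 m³.
Mean wear depth h = V/A = 1.144e-11 / 5.675e-06 = 2.016e-06 m.

value=2.016e-06 m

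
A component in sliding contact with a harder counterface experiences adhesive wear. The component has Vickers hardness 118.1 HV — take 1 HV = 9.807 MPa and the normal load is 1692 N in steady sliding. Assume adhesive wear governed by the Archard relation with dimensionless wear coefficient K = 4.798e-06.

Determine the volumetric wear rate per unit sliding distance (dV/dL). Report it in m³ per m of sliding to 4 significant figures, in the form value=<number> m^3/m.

The algebra runs at exact precision — intermediates are printed rounded, and rounded just once: 4 significant digits.
Convert: Hardness H = 118.1 HV × 9.807 MPa/HV = 1158 MPa = 1.158e+09 Pa.
Restated in SI base units: W = 1692 N, H = 1.158e+09 Pa, K = 4.798e-06.
Volumetric rate dV/dL = K·W/H (no L dependence): 4.798e-06 · 1692 / 1.158e+09 = 7.009e-12 m³/m.

value=7.009e-12 m^3/m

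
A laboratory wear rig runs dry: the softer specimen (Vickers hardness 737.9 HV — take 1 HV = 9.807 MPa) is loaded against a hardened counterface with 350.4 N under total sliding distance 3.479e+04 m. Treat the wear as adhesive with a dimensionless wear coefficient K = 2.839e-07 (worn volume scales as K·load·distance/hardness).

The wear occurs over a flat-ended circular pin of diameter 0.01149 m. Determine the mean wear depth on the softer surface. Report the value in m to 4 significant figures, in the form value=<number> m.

Printed values are rounded. All arithmetic runs at full precision, and a lone final rounding to four significant digits.
Convert: Hardness H = 737.9 HV × 9.807 MPa/HV = 7237 MPa = 7.237e+09 Pa.
Convert: Contact area A = π·d²/4 = π·(0.01149 m)²/4 = 1.037e-04 m².
Collected in SI base units: W = 350.4 N, H = 7.237e+09 Pa, K = 2.839e-07.
Volume removed: V = K·W·L/H = 2.839e-07 · 350.4 · 3.479e+04 / 7.237e+09 = 4.782e-10 m³.
Depth of wear h = V/A = 4.782e-10 / 1.037e-04 = 4.612e-06 m.

value=4.612e-06 m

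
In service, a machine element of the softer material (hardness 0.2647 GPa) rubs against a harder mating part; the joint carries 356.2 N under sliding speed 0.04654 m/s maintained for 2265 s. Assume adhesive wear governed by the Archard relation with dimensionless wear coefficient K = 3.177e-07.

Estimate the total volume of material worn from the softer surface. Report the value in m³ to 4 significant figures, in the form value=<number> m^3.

All arithmetic holds full float precision — the intermediates are shown rounded, and one last rounding to 4 significant figures.
Convert: Sliding distance L = v·t = 0.04654 m/s × 2265 s = 105.4 m.
Convert: Hardness H = 0.2647 GPa = 2.647e+08 Pa.
Expressed in SI base units: W = 356.2 N, H = 2.647e+08 Pa, K = 3.177e-07.
Apply Archard: V = K·W·L/H = 3.177e-07 · 356.2 · 105.4 / 2.647e+08 = 4.507e-11 m³.

value=4.507e-11 m^3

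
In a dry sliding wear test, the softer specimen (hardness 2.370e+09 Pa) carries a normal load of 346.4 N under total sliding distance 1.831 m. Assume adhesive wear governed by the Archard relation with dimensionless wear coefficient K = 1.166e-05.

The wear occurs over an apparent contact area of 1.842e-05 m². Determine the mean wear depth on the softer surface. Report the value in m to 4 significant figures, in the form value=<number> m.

value=1.694e-07 m

Shown intermediates are rounded. The computation keeps exact precision, and one final rounding to four significant digits.
In SI base units: W = 346.4 N, H = 2.370e+09 Pa, K = 1.166e-05.
Archard relation: V = K·W·L/H = 1.166e-05 · 346.4 · 1.831 / 2.370e+09 = 3.120e-12 m³.
Depth of wear h = V/A = 3.120e-12 / 1.842e-05 = 1.694e-07 m.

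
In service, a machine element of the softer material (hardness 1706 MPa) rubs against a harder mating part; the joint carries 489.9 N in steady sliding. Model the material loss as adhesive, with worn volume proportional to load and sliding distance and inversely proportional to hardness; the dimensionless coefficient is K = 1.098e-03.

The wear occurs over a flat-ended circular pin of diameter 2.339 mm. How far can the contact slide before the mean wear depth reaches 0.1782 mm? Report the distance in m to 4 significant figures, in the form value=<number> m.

value=2.428 m

Intermediate values are shown rounded — all working math runs at full precision; a lone final rounding: 4 significant figures.
Hardness H = 1706 MPa = 1.706e+09 Pa.
Pin diameter d = 2.339 mm = 0.002339 m. Contact area A = π·d²/4 = π·(0.002339 m)²/4 = 4.297e-06 m².
Depth limit h_lim = 0.1782 mm = 1.782e-04 m.
Collected in SI base units: W = 489.9 N, H = 1.706e+09 Pa, K = 1.098e-03.
Volume at the limit: V_lim = h_lim·A = 1.782e-04 · 4.297e-06 = 7.657e-10 m³.
Life L = V_lim·H/(K·W) = 7.657e-10 · 1.706e+09 / (1.098e-03 · 489.9) = 2.428 m.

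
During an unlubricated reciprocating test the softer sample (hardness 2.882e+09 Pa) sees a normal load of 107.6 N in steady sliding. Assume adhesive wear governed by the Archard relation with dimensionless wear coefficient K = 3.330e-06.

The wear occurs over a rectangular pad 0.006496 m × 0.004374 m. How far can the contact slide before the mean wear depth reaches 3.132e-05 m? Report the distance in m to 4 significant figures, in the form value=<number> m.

value=7158 m

Intermediate values are printed rounded — each operation carries exact precision, and a lone final rounding: 4 significant figures.
Contact area A = 0.006496 m × 0.004374 m = 2.841e-05 m².
In SI base units, W = 107.6 N, H = 2.882e+09 Pa, K = 3.330e-06.
Wearable volume V_lim = h_lim·A = 3.132e-05 · 2.841e-05 = 8.899e-10 m³.
Inverting, life L = V_lim·H/(K·W) = 8.899e-10 · 2.882e+09 / (3.330e-06 · 107.6) = 7158 m.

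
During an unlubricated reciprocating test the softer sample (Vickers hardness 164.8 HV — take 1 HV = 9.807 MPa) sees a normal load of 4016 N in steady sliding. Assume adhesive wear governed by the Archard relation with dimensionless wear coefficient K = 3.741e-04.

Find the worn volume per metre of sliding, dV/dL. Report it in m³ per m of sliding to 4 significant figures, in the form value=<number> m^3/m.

value=9.296e-10 m^3/m

The algebra maintains full precision, and printed values are rounded — a single final rounding, at four significant figures.
Hardness H = 164.8 HV × 9.807 MPa/HV = 1616 MPa = 1.616e+09 Pa.
In SI base units: W = 4016 N, H = 1.616e+09 Pa, K = 3.741e-04.
Rate of wear dV/dL = K·W/H (no L dependence): 3.741e-04 · 4016 / 1.616e+09 = 9.296e-10 m³/m.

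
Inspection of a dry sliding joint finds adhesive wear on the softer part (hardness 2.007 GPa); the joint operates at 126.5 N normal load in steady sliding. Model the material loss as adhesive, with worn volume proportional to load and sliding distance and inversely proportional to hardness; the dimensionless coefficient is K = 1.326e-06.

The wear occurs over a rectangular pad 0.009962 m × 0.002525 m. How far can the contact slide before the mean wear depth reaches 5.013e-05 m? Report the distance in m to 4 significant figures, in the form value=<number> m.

Intermediate values are displayed rounded, and all working math maintains exact precision. Rounded just once to 4 significant figures.
Convert: Hardness H = 2.007 GPa = 2.007e+09 Pa.
Convert: Contact area A = 0.009962 m × 0.002525 m = 2.515e-05 m².
Collected in SI base units: W = 126.5 N, H = 2.007e+09 Pa, K = 1.326e-06.
At the depth limit, V_lim = h_lim·A = 5.013e-05 · 2.515e-05 = 1.261e-09 m³.
So the life L = V_lim·H/(K·W) = 1.261e-09 · 2.007e+09 / (1.326e-06 · 126.5) = 1.509e+04 m.

value=1.509e+04 m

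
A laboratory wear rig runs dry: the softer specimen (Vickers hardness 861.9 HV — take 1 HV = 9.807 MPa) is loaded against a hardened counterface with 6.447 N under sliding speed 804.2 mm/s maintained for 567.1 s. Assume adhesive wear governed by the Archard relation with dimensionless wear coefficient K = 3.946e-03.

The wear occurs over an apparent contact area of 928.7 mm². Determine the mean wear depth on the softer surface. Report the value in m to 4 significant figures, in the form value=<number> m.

value=1.478e-06 m

All working math holds full precision, and intermediate values are shown rounded — a single final rounding: 4 significant digits.
Sliding speed v = 804.2 mm/s = 0.8042 m/s. The distance L = v·t = 0.8042 m/s × 567.1 s = 456.1 m.
Hardness H = 861.9 HV × 9.807 MPa/HV = 8453 MPa = 8.453e+09 Pa.
Contact area A = 928.7 mm² = 9.287e-04 m².
Working in SI base units: W = 6.447 N, H = 8.453e+09 Pa, K = 3.946e-03.
Wear volume V = K·W·L/H = 3.946e-03 · 6.447 · 456.1 / 8.453e+09 = 1.373e-09 m³.
Mean depth h = V/A = 1.373e-09 / 9.287e-04 = 1.478e-06 m.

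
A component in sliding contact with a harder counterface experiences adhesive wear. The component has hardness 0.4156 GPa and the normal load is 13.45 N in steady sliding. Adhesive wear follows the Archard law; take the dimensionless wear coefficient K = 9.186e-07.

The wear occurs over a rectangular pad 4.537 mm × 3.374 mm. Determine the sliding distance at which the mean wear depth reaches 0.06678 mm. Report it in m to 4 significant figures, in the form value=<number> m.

All arithmetic maintains full float precision. Shown intermediates are rounded. Rounded once at the end, at four significant digits.
Convert: Hardness H = 0.4156 GPa = 4.156e+08 Pa.
Convert: Pad sides 4.537 mm × 3.374 mm = 0.004537 m × 0.003374 m. Contact area A = 0.004537 m × 0.003374 m = 1.531e-05 m².
Convert: Depth limit h_lim = 0.06678 mm = 6.678e-05 m.
Collected in SI base units: W = 13.45 N, H = 4.156e+08 Pa, K = 9.186e-07.
Wearable volume V_lim = h_lim·A = 6.678e-05 · 1.531e-05 = 1.022e-09 m³.
Life L = V_lim·H/(K·W) = 1.022e-09 · 4.156e+08 / (9.186e-07 · 13.45) = 3.439e+04 m.

value=3.439e+04 m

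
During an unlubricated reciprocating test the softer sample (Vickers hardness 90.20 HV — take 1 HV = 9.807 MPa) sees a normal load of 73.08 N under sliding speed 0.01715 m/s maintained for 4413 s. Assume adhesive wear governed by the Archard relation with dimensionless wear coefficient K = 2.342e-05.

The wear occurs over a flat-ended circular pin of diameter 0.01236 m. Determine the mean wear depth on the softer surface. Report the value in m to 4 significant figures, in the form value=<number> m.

Every step runs at full float precision; intermediates appear rounded; one last rounding, at 4 significant figures.
Convert: Distance covered L = v·t = 0.01715 m/s × 4413 s = 75.68 m.
Convert: Hardness H = 90.20 HV × 9.807 MPa/HV = 884.6 MPa = 8.846e+08 Pa.
Convert: Contact area A = π·d²/4 = π·(0.01236 m)²/4 = 1.200e-04 m².
As SI base values: W = 73.08 N, H = 8.846e+08 Pa, K = 2.342e-05.
Apply Archard: V = K·W·L/H = 2.342e-05 · 73.08 · 75.68 / 8.846e+08 = 1.464e-10 m³.
Depth of wear h = V/A = 1.464e-10 / 1.200e-04 = 1.220e-06 m.

value=1.220e-06 m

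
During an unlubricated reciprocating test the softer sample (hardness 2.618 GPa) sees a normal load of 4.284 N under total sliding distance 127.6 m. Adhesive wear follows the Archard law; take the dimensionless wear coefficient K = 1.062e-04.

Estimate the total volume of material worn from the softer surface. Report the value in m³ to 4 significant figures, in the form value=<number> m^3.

Every step runs at full precision. The intermediates are displayed rounded. Rounded just once to 4 significant digits.
Hardness H = 2.618 GPa = 2.618e+09 Pa.
SI base units throughout: W = 4.284 N, H = 2.618e+09 Pa, K = 1.062e-04.
Wear volume V = K·W·L/H = 1.062e-04 · 4.284 · 127.6 / 2.618e+09 = 2.217e-11 m³.

value=2.217e-11 m^3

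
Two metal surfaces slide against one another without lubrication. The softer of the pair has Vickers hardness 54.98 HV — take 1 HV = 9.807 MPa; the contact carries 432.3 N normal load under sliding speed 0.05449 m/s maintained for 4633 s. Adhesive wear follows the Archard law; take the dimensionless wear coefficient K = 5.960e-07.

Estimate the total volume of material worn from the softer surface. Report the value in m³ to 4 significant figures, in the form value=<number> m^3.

The computation maintains full precision; intermediate values are displayed rounded; one last rounding: 4 significant figures.
Sliding distance L = v·t = 0.05449 m/s × 4633 s = 252.5 m.
Hardness H = 54.98 HV × 9.807 MPa/HV = 539.2 MPa = 5.392e+08 Pa.
Restated in SI base units: W = 432.3 N, H = 5.392e+08 Pa, K = 5.960e-07.
Archard volume V = K·W·L/H = 5.960e-07 · 432.3 · 252.5 / 5.392e+08 = 1.206e-10 m³.

value=1.206e-10 m^3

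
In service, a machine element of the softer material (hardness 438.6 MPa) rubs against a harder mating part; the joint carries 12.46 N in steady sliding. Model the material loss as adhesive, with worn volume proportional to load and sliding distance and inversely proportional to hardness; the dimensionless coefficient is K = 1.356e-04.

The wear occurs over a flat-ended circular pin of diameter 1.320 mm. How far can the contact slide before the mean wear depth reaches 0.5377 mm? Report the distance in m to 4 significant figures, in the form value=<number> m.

value=191.0 m

Intermediate values are shown rounded — each operation maintains exact precision; rounded just once to 4 significant figures.
Convert: Hardness H = 438.6 MPa = 4.386e+08 Pa.
Convert: Pin diameter d = 1.320 mm = 0.001320 m. Contact area A = π·d²/4 = π·(0.001320 m)²/4 = 1.368e-06 m².
Convert: Depth limit h_lim = 0.5377 mm = 5.377e-04 m.
In SI base units, W = 12.46 N, H = 4.386e+08 Pa, K = 1.356e-04.
At the depth limit, V_lim = h_lim·A = 5.377e-04 · 1.368e-06 = 7.358e-10 m³.
Sliding life L = V_lim·H/(K·W) = 7.358e-10 · 4.386e+08 / (1.356e-04 · 12.46) = 191.0 m.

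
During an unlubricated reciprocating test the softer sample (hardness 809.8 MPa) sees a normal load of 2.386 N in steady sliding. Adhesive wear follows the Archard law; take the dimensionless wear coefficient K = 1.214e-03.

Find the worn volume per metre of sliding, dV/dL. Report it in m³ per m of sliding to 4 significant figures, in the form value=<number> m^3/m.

value=3.577e-12 m^3/m

The algebra maintains full precision; printed values are rounded, and a single final rounding, at 4 significant digits.
Hardness H = 809.8 MPa = 8.098e+08 Pa.
SI base units throughout: W = 2.386 N, H = 8.098e+08 Pa, K = 1.214e-03.
Volumetric rate dV/dL = K·W/H (no L dependence): 1.214e-03 · 2.386 / 8.098e+08 = 3.577e-12 m³/m.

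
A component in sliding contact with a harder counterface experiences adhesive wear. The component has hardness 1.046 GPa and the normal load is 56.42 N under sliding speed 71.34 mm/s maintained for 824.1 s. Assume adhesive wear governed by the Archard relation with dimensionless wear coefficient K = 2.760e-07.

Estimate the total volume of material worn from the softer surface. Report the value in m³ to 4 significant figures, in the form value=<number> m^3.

Intermediates appear rounded, and the algebra runs at exact precision — a single final rounding: four significant figures.
Convert: Sliding speed v = 71.34 mm/s = 0.07134 m/s. The distance L = v·t = 0.07134 m/s × 824.1 s = 58.79 m.
Convert: Hardness H = 1.046 GPa = 1.046e+09 Pa.
In SI base units, W = 56.42 N, H = 1.046e+09 Pa, K = 2.760e-07.
Archard relation: V = K·W·L/H = 2.760e-07 · 56.42 · 58.79 / 1.046e+09 = 8.752e-13 m³.

value=8.752e-13 m^3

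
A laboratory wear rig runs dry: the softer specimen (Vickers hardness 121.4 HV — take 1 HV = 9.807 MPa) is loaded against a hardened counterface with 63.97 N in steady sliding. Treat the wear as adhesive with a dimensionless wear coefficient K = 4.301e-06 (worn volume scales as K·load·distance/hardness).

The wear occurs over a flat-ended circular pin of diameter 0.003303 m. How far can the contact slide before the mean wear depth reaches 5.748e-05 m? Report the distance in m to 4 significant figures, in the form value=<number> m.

Intermediate values appear rounded; all arithmetic maintains full precision, and a lone final rounding to 4 significant digits.
Hardness H = 121.4 HV × 9.807 MPa/HV = 1191 MPa = 1.191e+09 Pa.
Contact area A = π·d²/4 = π·(0.003303 m)²/4 = 8.569e-06 m².
As SI base values: W = 63.97 N, H = 1.191e+09 Pa, K = 4.301e-06.
Wearable volume V_lim = h_lim·A = 5.748e-05 · 8.569e-06 = 4.925e-10 m³.
Sliding life L = V_lim·H/(K·W) = 4.925e-10 · 1.191e+09 / (4.301e-06 · 63.97) = 2131 m.

value=2131 m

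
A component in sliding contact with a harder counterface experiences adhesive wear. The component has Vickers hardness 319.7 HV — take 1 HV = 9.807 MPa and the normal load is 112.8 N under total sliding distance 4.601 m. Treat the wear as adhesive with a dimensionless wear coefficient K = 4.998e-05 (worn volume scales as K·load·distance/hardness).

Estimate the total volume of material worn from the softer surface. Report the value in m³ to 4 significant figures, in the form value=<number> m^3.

value=8.273e-12 m^3

Every step carries exact precision — the intermediates appear rounded; rounded once at the end: 4 significant digits.
Hardness H = 319.7 HV × 9.807 MPa/HV = 3135 MPa = 3.135e+09 Pa.
In SI base units, W = 112.8 N, H = 3.135e+09 Pa, K = 4.998e-05.
Apply Archard: V = K·W·L/H = 4.998e-05 · 112.8 · 4.601 / 3.135e+09 = 8.273e-12 m³.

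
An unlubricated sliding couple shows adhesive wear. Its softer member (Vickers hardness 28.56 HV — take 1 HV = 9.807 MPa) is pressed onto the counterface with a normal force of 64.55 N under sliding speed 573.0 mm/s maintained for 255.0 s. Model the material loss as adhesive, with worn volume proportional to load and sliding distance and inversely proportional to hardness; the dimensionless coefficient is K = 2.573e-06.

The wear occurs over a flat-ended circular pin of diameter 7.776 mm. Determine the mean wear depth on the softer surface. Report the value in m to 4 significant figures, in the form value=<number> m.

All working math holds exact precision, and intermediate values are printed rounded; one final rounding, at four significant figures.
Sliding speed v = 573.0 mm/s = 0.5730 m/s. The distance L = v·t = 0.5730 m/s × 255.0 s = 146.1 m.
Hardness H = 28.56 HV × 9.807 MPa/HV = 280.1 MPa = 2.801e+08 Pa.
Pin diameter d = 7.776 mm = 0.007776 m. Contact area A = π·d²/4 = π·(0.007776 m)²/4 = 4.749e-05 m².
SI base units throughout: W = 64.55 N, H = 2.801e+08 Pa, K = 2.573e-06.
Wear volume V = K·W·L/H = 2.573e-06 · 64.55 · 146.1 / 2.801e+08 = 8.664e-11 m³.
Wear depth h = V/A = 8.664e-11 / 4.749e-05 = 1.824e-06 m.

value=1.824e-06 m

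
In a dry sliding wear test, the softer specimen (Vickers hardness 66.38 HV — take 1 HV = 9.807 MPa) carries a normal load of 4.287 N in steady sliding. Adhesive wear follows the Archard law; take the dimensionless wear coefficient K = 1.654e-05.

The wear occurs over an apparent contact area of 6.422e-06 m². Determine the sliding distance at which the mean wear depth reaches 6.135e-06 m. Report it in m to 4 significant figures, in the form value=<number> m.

value=361.7 m

The intermediates appear rounded. The algebra maintains full precision. Rounded just once: four significant figures.
Convert: Hardness H = 66.38 HV × 9.807 MPa/HV = 651.0 MPa = 6.510e+08 Pa.
Working in SI base units: W = 4.287 N, H = 6.510e+08 Pa, K = 1.654e-05.
Wearable volume V_lim = h_lim·A = 6.135e-06 · 6.422e-06 = 3.940e-11 m³.
Sliding life L = V_lim·H/(K·W) = 3.940e-11 · 6.510e+08 / (1.654e-05 · 4.287) = 361.7 m.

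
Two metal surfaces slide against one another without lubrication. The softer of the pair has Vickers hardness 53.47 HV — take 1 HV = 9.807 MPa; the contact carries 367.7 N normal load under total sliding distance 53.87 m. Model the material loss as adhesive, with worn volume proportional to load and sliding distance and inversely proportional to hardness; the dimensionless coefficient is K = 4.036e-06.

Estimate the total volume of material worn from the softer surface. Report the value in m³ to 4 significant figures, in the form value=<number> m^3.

value=1.525e-10 m^3

The intermediates are printed rounded — the computation carries full float precision — a lone final rounding: 4 significant digits.
Convert: Hardness H = 53.47 HV × 9.807 MPa/HV = 524.4 MPa = 5.244e+08 Pa.
Working in SI base units: W = 367.7 N, H = 5.244e+08 Pa, K = 4.036e-06.
Wear volume V = K·W·L/H = 4.036e-06 · 367.7 · 53.87 / 5.244e+08 = 1.525e-10 m³.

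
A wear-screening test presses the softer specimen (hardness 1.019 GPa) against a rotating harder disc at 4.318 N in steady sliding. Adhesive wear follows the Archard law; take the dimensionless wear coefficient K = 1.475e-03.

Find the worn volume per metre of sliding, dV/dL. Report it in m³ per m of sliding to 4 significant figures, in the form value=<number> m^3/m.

value=6.250e-12 m^3/m

Every step carries exact precision; the intermediates appear rounded, and one last rounding, at 4 significant figures.
Hardness H = 1.019 GPa = 1.019e+09 Pa.
As SI base values: W = 4.318 N, H = 1.019e+09 Pa, K = 1.475e-03.
Wear rate dV/dL = K·W/H: 1.475e-03 · 4.318 / 1.019e+09 = 6.250e-12 m³/m.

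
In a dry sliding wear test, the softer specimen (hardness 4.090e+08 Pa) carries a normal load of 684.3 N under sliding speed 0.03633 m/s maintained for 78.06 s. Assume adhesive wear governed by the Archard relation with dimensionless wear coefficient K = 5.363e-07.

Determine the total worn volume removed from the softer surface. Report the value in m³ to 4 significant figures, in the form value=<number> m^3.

All working math maintains full precision — intermediates are shown rounded; rounded just once: four significant figures.
Total distance L = v·t = 0.03633 m/s × 78.06 s = 2.836 m.
Expressed in SI base units: W = 684.3 N, H = 4.090e+08 Pa, K = 5.363e-07.
Archard relation: V = K·W·L/H = 5.363e-07 · 684.3 · 2.836 / 4.090e+08 = 2.545e-12 m³.

value=2.545e-12 m^3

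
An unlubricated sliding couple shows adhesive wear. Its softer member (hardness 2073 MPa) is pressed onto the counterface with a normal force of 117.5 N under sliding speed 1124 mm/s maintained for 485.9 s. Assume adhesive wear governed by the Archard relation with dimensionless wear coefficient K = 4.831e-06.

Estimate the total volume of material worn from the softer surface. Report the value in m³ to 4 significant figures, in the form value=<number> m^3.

value=1.496e-10 m^3

Quoted intermediates are rounded. The computation runs at full float precision — rounded just once, at 4 significant digits.
Sliding speed v = 1124 mm/s = 1.124 m/s. Distance L = v·t = 1.124 m/s × 485.9 s = 546.2 m.
Hardness H = 2073 MPa = 2.073e+09 Pa.
In SI base units, W = 117.5 N, H = 2.073e+09 Pa, K = 4.831e-06.
Archard relation: V = K·W·L/H = 4.831e-06 · 117.5 · 546.2 / 2.073e+09 = 1.496e-10 m³.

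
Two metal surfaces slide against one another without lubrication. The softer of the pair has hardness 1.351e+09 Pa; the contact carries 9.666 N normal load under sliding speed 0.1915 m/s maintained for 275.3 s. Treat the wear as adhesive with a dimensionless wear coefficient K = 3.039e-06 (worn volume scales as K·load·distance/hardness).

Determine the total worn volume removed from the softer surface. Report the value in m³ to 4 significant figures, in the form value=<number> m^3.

value=1.146e-12 m^3

All arithmetic keeps full float precision. Quoted intermediates are rounded. Rounded once at the end: four significant figures.
Convert: The distance L = v·t = 0.1915 m/s × 275.3 s = 52.72 m.
SI base units throughout: W = 9.666 N, H = 1.351e+09 Pa, K = 3.039e-06.
Archard volume V = K·W·L/H = 3.039e-06 · 9.666 · 52.72 / 1.351e+09 = 1.146e-12 m³.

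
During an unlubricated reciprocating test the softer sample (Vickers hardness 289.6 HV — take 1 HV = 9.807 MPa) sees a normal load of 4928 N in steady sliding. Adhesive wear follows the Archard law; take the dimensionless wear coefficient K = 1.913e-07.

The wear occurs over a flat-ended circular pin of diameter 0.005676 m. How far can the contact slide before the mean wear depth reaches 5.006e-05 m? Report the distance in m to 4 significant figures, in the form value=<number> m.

value=3816 m

The algebra runs at full precision. Intermediates are displayed rounded, and one final rounding to 4 significant digits.
Hardness H = 289.6 HV × 9.807 MPa/HV = 2840 MPa = 2.840e+09 Pa.
Contact area A = π·d²/4 = π·(0.005676 m)²/4 = 2.530e-05 m².
Working in SI base units: W = 4928 N, H = 2.840e+09 Pa, K = 1.913e-07.
Limit volume V_lim = h_lim·A = 5.006e-05 · 2.530e-05 = 1.267e-09 m³.
So the life L = V_lim·H/(K·W) = 1.267e-09 · 2.840e+09 / (1.913e-07 · 4928) = 3816 m.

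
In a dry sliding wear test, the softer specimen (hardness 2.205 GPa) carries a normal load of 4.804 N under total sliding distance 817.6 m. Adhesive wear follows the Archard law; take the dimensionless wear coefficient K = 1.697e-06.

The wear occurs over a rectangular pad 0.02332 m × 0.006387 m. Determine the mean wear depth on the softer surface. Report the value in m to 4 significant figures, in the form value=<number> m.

value=2.030e-08 m

Every step keeps exact precision. The intermediates appear rounded. Rounded just once: 4 significant digits.
Hardness H = 2.205 GPa = 2.205e+09 Pa.
Contact area A = 0.02332 m × 0.006387 m = 1.489e-04 m².
Restated in SI base units: W = 4.804 N, H = 2.205e+09 Pa, K = 1.697e-06.
Wear volume V = K·W·L/H = 1.697e-06 · 4.804 · 817.6 / 2.205e+09 = 3.023e-12 m³.
Depth h = V/A = 3.023e-12 / 1.489e-04 = 2.030e-08 m.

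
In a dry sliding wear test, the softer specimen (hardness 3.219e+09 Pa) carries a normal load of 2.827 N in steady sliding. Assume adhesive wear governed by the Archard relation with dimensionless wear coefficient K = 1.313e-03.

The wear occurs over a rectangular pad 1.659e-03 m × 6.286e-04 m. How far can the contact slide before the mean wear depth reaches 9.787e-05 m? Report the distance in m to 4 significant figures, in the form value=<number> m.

Displayed values are rounded — all working math holds exact precision — rounded just once to four significant digits.
Contact area A = 1.659e-03 m × 6.286e-04 m = 1.043e-06 m².
In SI base units: W = 2.827 N, H = 3.219e+09 Pa, K = 1.313e-03.
Volume at the limit: V_lim = h_lim·A = 9.787e-05 · 1.043e-06 = 1.021e-10 m³.
Sliding life L = V_lim·H/(K·W) = 1.021e-10 · 3.219e+09 / (1.313e-03 · 2.827) = 88.51 m.

value=88.51 m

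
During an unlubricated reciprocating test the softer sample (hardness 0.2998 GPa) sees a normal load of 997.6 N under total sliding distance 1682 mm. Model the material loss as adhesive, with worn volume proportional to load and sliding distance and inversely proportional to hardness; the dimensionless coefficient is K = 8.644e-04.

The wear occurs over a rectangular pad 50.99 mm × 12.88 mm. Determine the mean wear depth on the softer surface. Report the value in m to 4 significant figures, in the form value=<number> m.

value=7.367e-06 m

Every step carries full precision — intermediates appear rounded; one final rounding to four significant figures.
The distance L = 1682 mm = 1.682 m.
Hardness H = 0.2998 GPa = 2.998e+08 Pa.
Pad sides 50.99 mm × 12.88 mm = 0.05099 m × 0.01288 m. Contact area A = 0.05099 m × 0.01288 m = 6.568e-04 m².
Expressed in SI base units: W = 997.6 N, H = 2.998e+08 Pa, K = 8.644e-04.
Archard volume V = K·W·L/H = 8.644e-04 · 997.6 · 1.682 / 2.998e+08 = 4.838e-09 m³.
Depth of wear h = V/A = 4.838e-09 / 6.568e-04 = 7.367e-06 m.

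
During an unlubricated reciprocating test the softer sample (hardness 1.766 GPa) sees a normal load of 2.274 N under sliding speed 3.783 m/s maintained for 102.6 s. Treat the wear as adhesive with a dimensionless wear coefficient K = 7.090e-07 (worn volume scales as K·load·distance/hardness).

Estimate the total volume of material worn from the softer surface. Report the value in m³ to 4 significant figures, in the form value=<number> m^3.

value=3.543e-13 m^3

All arithmetic keeps full float precision; intermediate values appear rounded. Rounded once at the end: four significant digits.
Distance covered L = v·t = 3.783 m/s × 102.6 s = 388.1 m.
Hardness H = 1.766 GPa = 1.766e+09 Pa.
In SI base units: W = 2.274 N, H = 1.766e+09 Pa, K = 7.090e-07.
The Archard volume V = K·W·L/H = 7.090e-07 · 2.274 · 388.1 / 1.766e+09 = 3.543e-13 m³.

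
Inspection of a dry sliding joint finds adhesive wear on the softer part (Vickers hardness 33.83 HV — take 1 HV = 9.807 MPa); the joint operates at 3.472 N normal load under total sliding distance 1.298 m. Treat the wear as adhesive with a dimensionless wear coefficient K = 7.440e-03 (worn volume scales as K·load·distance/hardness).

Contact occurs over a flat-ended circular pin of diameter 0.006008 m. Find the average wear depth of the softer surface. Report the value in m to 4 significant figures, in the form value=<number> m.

value=3.565e-06 m

Each operation runs at exact precision; printed values are rounded, and rounded just once to 4 significant digits.
Hardness H = 33.83 HV × 9.807 MPa/HV = 331.8 MPa = 3.318e+08 Pa.
Contact area A = π·d²/4 = π·(0.006008 m)²/4 = 2.835e-05 m².
Working in SI base units: W = 3.472 N, H = 3.318e+08 Pa, K = 7.440e-03.
The Archard volume V = K·W·L/H = 7.440e-03 · 3.472 · 1.298 / 3.318e+08 = 1.011e-10 m³.
Wear depth h = V/A = 1.011e-10 / 2.835e-05 = 3.565e-06 m.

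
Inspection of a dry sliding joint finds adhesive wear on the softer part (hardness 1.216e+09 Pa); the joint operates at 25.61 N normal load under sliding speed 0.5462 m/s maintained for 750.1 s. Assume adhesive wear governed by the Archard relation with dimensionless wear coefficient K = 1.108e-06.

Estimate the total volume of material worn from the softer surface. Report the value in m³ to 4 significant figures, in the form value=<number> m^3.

value=9.561e-12 m^3

The computation runs at full float precision, and the intermediates are printed rounded. Rounded once at the end, at 4 significant figures.
Distance L = v·t = 0.5462 m/s × 750.1 s = 409.7 m.
As SI base values: W = 25.61 N, H = 1.216e+09 Pa, K = 1.108e-06.
By Archard's law, V = K·W·L/H = 1.108e-06 · 25.61 · 409.7 / 1.216e+09 = 9.561e-12 m³.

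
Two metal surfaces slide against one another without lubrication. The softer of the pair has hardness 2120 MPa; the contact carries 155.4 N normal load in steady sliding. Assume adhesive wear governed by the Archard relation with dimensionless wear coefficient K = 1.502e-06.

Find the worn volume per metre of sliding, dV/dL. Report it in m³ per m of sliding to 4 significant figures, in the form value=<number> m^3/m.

The intermediates are shown rounded, and the computation keeps exact precision, and a single final rounding: 4 significant digits.
Hardness H = 2120 MPa = 2.120e+09 Pa.
In SI base units, W = 155.4 N, H = 2.120e+09 Pa, K = 1.502e-06.
Wear rate dV/dL = K·W/H — distance-free: 1.502e-06 · 155.4 / 2.120e+09 = 1.101e-13 m³/m.

value=1.101e-13 m^3/m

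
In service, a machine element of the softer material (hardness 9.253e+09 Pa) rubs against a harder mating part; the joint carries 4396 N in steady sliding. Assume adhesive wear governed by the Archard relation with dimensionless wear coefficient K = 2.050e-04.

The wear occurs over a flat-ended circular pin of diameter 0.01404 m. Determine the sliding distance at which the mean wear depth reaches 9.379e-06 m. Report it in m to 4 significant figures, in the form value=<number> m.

value=14.91 m

The algebra holds full float precision; printed values are rounded, and one last rounding, at four significant digits.
Convert: Contact area A = π·d²/4 = π·(0.01404 m)²/4 = 1.548e-04 m².
Restated in SI base units: W = 4396 N, H = 9.253e+09 Pa, K = 2.050e-04.
Volume at the limit: V_lim = h_lim·A = 9.379e-06 · 1.548e-04 = 1.452e-09 m³.
Life L = V_lim·H/(K·W) = 1.452e-09 · 9.253e+09 / (2.050e-04 · 4396) = 14.91 m.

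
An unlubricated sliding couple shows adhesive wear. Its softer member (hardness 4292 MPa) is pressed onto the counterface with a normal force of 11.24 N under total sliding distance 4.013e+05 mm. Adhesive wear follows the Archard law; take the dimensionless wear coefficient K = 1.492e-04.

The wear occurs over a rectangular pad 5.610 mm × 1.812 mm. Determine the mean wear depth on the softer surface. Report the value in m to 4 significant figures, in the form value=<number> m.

The intermediates are printed rounded, and the algebra holds full precision. Rounded just once, at four significant figures.
Sliding distance L = 4.013e+05 mm = 401.3 m.
Hardness H = 4292 MPa = 4.292e+09 Pa.
Pad sides 5.610 mm × 1.812 mm = 0.005610 m × 0.001812 m. Contact area A = 0.005610 m × 0.001812 m = 1.017e-05 m².
In SI base units: W = 11.24 N, H = 4.292e+09 Pa, K = 1.492e-04.
The Archard volume V = K·W·L/H = 1.492e-04 · 11.24 · 401.3 / 4.292e+09 = 1.568e-10 m³.
Depth h = V/A = 1.568e-10 / 1.017e-05 = 1.542e-05 m.

value=1.542e-05 m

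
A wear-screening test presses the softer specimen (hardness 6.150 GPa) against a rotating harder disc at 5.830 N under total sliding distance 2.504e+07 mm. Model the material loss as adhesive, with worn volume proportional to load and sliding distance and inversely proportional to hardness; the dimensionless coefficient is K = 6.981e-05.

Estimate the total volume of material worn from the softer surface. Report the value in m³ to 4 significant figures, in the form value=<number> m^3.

value=1.657e-09 m^3

The intermediates appear rounded. All working math maintains full float precision; a single final rounding, at 4 significant digits.
Total distance L = 2.504e+07 mm = 2.504e+04 m.
Hardness H = 6.150 GPa = 6.150e+09 Pa.
Working in SI base units: W = 5.830 N, H = 6.150e+09 Pa, K = 6.981e-05.
Archard volume V = K·W·L/H = 6.981e-05 · 5.830 · 2.504e+04 / 6.150e+09 = 1.657e-09 m³.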